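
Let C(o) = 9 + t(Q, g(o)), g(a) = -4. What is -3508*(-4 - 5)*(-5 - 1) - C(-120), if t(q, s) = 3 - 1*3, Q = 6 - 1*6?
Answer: -189441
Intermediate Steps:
Q = 0 (Q = 6 - 6 = 0)
t(q, s) = 0 (t(q, s) = 3 - 3 = 0)
C(o) = 9 (C(o) = 9 + 0 = 9)
-3508*(-4 - 5)*(-5 - 1) - C(-120) = -3508*(-4 - 5)*(-5 - 1) - 1*9 = -(-31572)*(-6) - 9 = -3508*54 - 9 = -189432 - 9 = -189441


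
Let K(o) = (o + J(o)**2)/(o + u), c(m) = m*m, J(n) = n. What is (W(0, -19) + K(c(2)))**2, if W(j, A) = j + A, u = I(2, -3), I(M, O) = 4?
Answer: 1089/4 ≈ 272.25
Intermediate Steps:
u = 4
c(m) = m**2
W(j, A) = A + j
K(o) = (o + o**2)/(4 + o) (K(o) = (o + o**2)/(o + 4) = (o + o**2)/(4 + o))
(W(0, -19) + K(c(2)))**2 = ((-19 + 0) + 2**2*(1 + 2**2)/(4 + 2**2))**2 = (-19 + 4*(1 + 4)/(4 + 4))**2 = (-19 + 4*5/8)**2 = (-19 + 4*(1/8)*5)**2 = (-19 + 5/2)**2 = (-33/2)**2 = 1089/4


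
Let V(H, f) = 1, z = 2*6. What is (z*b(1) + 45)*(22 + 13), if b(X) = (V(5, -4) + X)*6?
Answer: 6615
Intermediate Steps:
z = 12
b(X) = 6 + 6*X (b(X) = (1 + X)*6 = 6 + 6*X)
(z*b(1) + 45)*(22 + 13) = (12*(6 + 6*1) + 45)*(22 + 13) = (12*(6 + 6) + 45)*35 = (12*12 + 45)*35 = (144 + 45)*35 = 189*35 = 6615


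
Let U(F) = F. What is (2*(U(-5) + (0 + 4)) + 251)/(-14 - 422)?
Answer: -249/436 ≈ -0.57110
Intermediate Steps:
(2*(U(-5) + (0 + 4)) + 251)/(-14 - 422) = (2*(-5 + (0 + 4)) + 251)/(-14 - 422) = (2*(-5 + 4) + 251)/(-436) = (2*(-1) + 251)*(-1/436) = (-2 + 251)*(-1/436) = 249*(-1/436) = -249/436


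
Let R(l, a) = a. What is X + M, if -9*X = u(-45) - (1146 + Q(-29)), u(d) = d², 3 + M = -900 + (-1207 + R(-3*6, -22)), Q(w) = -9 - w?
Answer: -20047/9 ≈ -2227.4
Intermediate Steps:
M = -2132 (M = -3 + (-900 + (-1207 - 22)) = -3 + (-900 - 1229) = -3 - 2129 = -2132)
X = -859/9 (X = -((-45)² - (1146 + (-9 - 1*(-29))))/9 = -(2025 - (1146 + (-9 + 29)))/9 = -(2025 - (1146 + 20))/9 = -(2025 - 1*1166)/9 = -(2025 - 1166)/9 = -⅑*859 = -859/9 ≈ -95.444)
X + M = -859/9 - 2132 = -20047/9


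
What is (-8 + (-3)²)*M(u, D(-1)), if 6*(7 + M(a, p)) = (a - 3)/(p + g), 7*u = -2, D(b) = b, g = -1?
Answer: -565/84 ≈ -6.7262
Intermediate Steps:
u = -2/7 (u = (⅐)*(-2) = -2/7 ≈ -0.28571)
M(a, p) = -7 + (-3 + a)/(6*(-1 + p)) (M(a, p) = -7 + ((a - 3)/(p - 1))/6 = -7 + ((-3 + a)/(-1 + p))/6 = -7 + (-3 + a)/(6*(-1 + p)))
(-8 + (-3)²)*M(u, D(-1)) = (-8 + (-3)²)*((39 - 2/7 - 42*(-1))/(6*(-1 - 1))) = (-8 + 9)*((⅙)*(39 - 2/7 + 42)/(-2)) = 1*((⅙)*(-½)*(565/7)) = 1*(-565/84) = -565/84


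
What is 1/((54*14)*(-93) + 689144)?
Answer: 1/618836 ≈ 1.6159e-6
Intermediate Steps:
1/((54*14)*(-93) + 689144) = 1/(756*(-93) + 689144) = 1/(-70308 + 689144) = 1/618836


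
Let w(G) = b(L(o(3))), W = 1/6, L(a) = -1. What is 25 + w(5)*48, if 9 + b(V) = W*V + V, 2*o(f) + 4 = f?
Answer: -463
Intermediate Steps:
o(f) = -2 + f/2
W = ⅙ ≈ 0.16667
b(V) = -9 + 7*V/6 (b(V) = -9 + (V/6 + V) = -9 + 7*V/6)
w(G) = -61/6 (w(G) = -9 + (7/6)*(-1) = -9 - 7/6 = -61/6)
25 + w(5)*48 = 25 - 61/6*48 = 25 - 488 = -463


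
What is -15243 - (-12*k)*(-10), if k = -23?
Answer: -12483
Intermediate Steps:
-15243 - (-12*k)*(-10) = -15243 - (-12*(-23))*(-10) = -15243 - 276*(-10) = -15243 - 1*(-2760) = -15243 + 2760 = -12483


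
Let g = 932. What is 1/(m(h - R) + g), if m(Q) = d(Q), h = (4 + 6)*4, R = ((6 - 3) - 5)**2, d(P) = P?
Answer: 1/968 ≈ 0.0010331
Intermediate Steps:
R = 4 (R = (3 - 5)**2 = (-2)**2 = 4)
h = 40 (h = 10*4 = 40)
m(Q) = Q
1/(m(h - R) + g) = 1/((40 - 1*4) + 932) = 1/((40 - 4) + 932) = 1/(36 + 932) = 1/968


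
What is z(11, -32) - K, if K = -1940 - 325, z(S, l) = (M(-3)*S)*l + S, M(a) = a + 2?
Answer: 2628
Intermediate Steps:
M(a) = 2 + a
z(S, l) = S - S*l (z(S, l) = ((2 - 3)*S)*l + S = (-S)*l + S = -S*l + S = S - S*l)
K = -2265
z(11, -32) - K = 11*(1 - 1*(-32)) - 1*(-2265) = 11*(1 + 32) + 2265 = 11*33 + 2265 = 363 + 2265 = 2628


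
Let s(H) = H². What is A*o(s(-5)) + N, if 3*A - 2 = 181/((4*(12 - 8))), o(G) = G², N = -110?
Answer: 42615/16 ≈ 2663.4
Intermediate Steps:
A = 71/16 (A = ⅔ + (181/((4*(12 - 8))))/3 = ⅔ + (181/((4*4)))/3 = ⅔ + (181/16)/3 = ⅔ + (181*(1/16))/3 = ⅔ + (⅓)*(181/16) = ⅔ + 181/48 = 71/16 ≈ 4.4375)
A*o(s(-5)) + N = 71*((-5)²)²/16 - 110 = (71/16)*25² - 110 = (71/16)*625 - 110 = 44375/16 - 110 = 42615/16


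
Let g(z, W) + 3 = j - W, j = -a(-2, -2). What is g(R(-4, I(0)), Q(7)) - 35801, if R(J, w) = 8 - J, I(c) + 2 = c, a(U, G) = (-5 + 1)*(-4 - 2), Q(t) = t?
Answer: -35835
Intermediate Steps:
a(U, G) = 24 (a(U, G) = -4*(-6) = 24)
I(c) = -2 + c
j = -24 (j = -1*24 = -24)
g(z, W) = -27 - W (g(z, W) = -3 + (-24 - W) = -27 - W)
g(R(-4, I(0)), Q(7)) - 35801 = (-27 - 1*7) - 35801 = (-27 - 7) - 35801 = -34 - 35801 = -35835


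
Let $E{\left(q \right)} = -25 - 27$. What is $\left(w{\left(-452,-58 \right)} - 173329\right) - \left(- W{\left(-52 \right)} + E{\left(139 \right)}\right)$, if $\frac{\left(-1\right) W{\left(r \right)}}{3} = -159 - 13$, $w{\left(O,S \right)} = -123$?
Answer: $-172884$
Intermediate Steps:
$E{\left(q \right)} = -52$
$W{\left(r \right)} = 516$ ($W{\left(r \right)} = - 3 \left(-159 - 13\right) = \left(-3\right) \left(-172\right) = 516$)
$\left(w{\left(-452,-58 \right)} - 173329\right) - \left(- W{\left(-52 \right)} + E{\left(139 \right)}\right) = \left(-123 - 173329\right) + \left(516 - -52\right) = -173452 + \left(516 + 52\right) = -173452 + 568 = -172884$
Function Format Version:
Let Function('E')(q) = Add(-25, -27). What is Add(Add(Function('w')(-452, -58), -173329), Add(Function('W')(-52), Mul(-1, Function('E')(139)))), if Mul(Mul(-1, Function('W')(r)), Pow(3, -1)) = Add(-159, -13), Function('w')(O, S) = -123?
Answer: -172884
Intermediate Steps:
Function('E')(q) = -52
Function('W')(r) = 516 (Function('W')(r) = Mul(-3, Add(-159, -13)) = Mul(-3, -172) = 516)
Add(Add(Function('w')(-452, -58), -173329), Add(Function('W')(-52), Mul(-1, Function('E')(139)))) = Add(Add(-123, -173329), Add(516, Mul(-1, -52))) = Add(-173452, Add(516, 52)) = Add(-173452, 568) = -172884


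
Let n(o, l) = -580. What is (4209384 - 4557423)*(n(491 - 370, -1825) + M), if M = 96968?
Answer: -33546783132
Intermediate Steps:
(4209384 - 4557423)*(n(491 - 370, -1825) + M) = (4209384 - 4557423)*(-580 + 96968) = -348039*96388 = -33546783132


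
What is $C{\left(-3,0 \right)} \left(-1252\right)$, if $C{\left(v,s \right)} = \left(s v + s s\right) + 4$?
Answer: $-5008$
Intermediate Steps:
$C{\left(v,s \right)} = 4 + s^{2} + s v$ ($C{\left(v,s \right)} = \left(s v + s^{2}\right) + 4 = \left(s^{2} + s v\right) + 4 = 4 + s^{2} + s v$)
$C{\left(-3,0 \right)} \left(-1252\right) = \left(4 + 0^{2} + 0 \left(-3\right)\right) \left(-1252\right) = \left(4 + 0 + 0\right) \left(-1252\right) = 4 \left(-1252\right) = -5008$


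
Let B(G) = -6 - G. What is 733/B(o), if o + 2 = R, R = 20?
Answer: -733/24 ≈ -30.542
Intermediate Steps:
o = 18 (o = -2 + 20 = 18)
733/B(o) = 733/(-6 - 1*18) = 733/(-6 - 18) = 733/(-24) = 733*(-1/24) = -733/24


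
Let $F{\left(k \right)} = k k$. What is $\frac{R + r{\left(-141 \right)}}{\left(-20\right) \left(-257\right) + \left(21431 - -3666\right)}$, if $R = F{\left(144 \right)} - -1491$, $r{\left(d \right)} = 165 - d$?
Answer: $\frac{7511}{10079} \approx 0.74521$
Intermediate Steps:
$F{\left(k \right)} = k^{2}$
$R = 22227$ ($R = 144^{2} - -1491 = 20736 + 1491 = 22227$)
$\frac{R + r{\left(-141 \right)}}{\left(-20\right) \left(-257\right) + \left(21431 - -3666\right)} = \frac{22227 + \left(165 - -141\right)}{\left(-20\right) \left(-257\right) + \left(21431 - -3666\right)} = \frac{22227 + \left(165 + 141\right)}{5140 + \left(21431 + 3666\right)} = \frac{22227 + 306}{5140 + 25097} = \frac{22533}{30237} = 22533 \cdot \frac{1}{30237} = \frac{7511}{10079}$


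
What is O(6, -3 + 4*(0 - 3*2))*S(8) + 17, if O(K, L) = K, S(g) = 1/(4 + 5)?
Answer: 53/3 ≈ 17.667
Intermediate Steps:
S(g) = ⅑ (S(g) = 1/9 = ⅑)
O(6, -3 + 4*(0 - 3*2))*S(8) + 17 = 6*(⅑) + 17 = ⅔ + 17 = 53/3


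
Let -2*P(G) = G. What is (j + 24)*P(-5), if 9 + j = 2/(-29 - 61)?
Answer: 337/9 ≈ 37.444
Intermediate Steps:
j = -406/45 (j = -9 + 2/(-29 - 61) = -9 + 2/(-90) = -9 + 2*(-1/90) = -9 - 1/45 = -406/45 ≈ -9.0222)
P(G) = -G/2
(j + 24)*P(-5) = (-406/45 + 24)*(-½*(-5)) = (674/45)*(5/2) = 337/9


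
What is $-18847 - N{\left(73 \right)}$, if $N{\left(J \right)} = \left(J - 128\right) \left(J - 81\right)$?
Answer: $-19287$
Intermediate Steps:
$N{\left(J \right)} = \left(-128 + J\right) \left(-81 + J\right)$
$-18847 - N{\left(73 \right)} = -18847 - \left(10368 + 73^{2} - 15257\right) = -18847 - \left(10368 + 5329 - 15257\right) = -18847 - 440 = -19287$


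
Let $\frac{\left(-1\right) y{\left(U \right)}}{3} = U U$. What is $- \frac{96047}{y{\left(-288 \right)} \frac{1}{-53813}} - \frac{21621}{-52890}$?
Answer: $- \frac{45560111448853}{2193454080} \approx -20771.0$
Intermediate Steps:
$y{\left(U \right)} = - 3 U^{2}$ ($y{\left(U \right)} = - 3 U U = - 3 U^{2}$)
$- \frac{96047}{y{\left(-288 \right)} \frac{1}{-53813}} - \frac{21621}{-52890} = - \frac{96047}{- 3 \left(-288\right)^{2} \frac{1}{-53813}} - \frac{21621}{-52890} = - \frac{96047}{\left(-3\right) 82944 \left(- \frac{1}{53813}\right)} - - \frac{7207}{17630} = - \frac{96047}{\left(-248832\right) \left(- \frac{1}{53813}\right)} + \frac{7207}{17630} = - \frac{96047}{\frac{248832}{53813}} + \frac{7207}{17630} = \left(-96047\right) \frac{53813}{248832} + \frac{7207}{17630} = - \frac{5168577211}{248832} + \frac{7207}{17630} = - \frac{45560111448853}{2193454080}$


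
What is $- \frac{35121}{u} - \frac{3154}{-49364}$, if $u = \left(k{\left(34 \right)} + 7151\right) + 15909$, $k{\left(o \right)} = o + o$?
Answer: $- \frac{59313119}{40774664} \approx -1.4547$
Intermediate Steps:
$k{\left(o \right)} = 2 o$
$u = 23128$ ($u = \left(2 \cdot 34 + 7151\right) + 15909 = \left(68 + 7151\right) + 15909 = 7219 + 15909 = 23128$)
$- \frac{35121}{u} - \frac{3154}{-49364} = - \frac{35121}{23128} - \frac{3154}{-49364} = \left(-35121\right) \frac{1}{23128} - - \frac{1577}{24682} = - \frac{35121}{23128} + \frac{1577}{24682} = - \frac{59313119}{40774664}$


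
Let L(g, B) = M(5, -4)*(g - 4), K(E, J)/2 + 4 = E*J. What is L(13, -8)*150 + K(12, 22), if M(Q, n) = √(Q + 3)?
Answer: 520 + 2700*√2 ≈ 4338.4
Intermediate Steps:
K(E, J) = -8 + 2*E*J (K(E, J) = -8 + 2*(E*J) = -8 + 2*E*J)
M(Q, n) = √(3 + Q)
L(g, B) = 2*√2*(-4 + g) (L(g, B) = √(3 + 5)*(g - 4) = √8*(-4 + g) = (2*√2)*(-4 + g) = 2*√2*(-4 + g))
L(13, -8)*150 + K(12, 22) = (2*√2*(-4 + 13))*150 + (-8 + 2*12*22) = (2*√2*9)*150 + (-8 + 528) = (18*√2)*150 + 520 = 2700*√2 + 520 = 520 + 2700*√2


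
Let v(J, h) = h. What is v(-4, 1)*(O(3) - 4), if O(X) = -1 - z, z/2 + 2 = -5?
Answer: 9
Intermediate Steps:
z = -14 (z = -4 + 2*(-5) = -4 - 10 = -14)
O(X) = 13 (O(X) = -1 - 1*(-14) = -1 + 14 = 13)
v(-4, 1)*(O(3) - 4) = 1*(13 - 4) = 1*9 = 9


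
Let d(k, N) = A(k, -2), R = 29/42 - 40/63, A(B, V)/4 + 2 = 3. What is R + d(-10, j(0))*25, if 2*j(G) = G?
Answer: 1801/18 ≈ 100.06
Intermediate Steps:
A(B, V) = 4 (A(B, V) = -8 + 4*3 = -8 + 12 = 4)
R = 1/18 (R = 29*(1/42) - 40*1/63 = 29/42 - 40/63 = 1/18 ≈ 0.055556)
j(G) = G/2
d(k, N) = 4
R + d(-10, j(0))*25 = 1/18 + 4*25 = 1/18 + 100 = 1801/18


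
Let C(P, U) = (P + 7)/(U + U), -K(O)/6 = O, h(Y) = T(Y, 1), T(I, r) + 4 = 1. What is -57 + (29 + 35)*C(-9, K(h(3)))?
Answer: -545/9 ≈ -60.556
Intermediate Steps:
T(I, r) = -3 (T(I, r) = -4 + 1 = -3)
h(Y) = -3
K(O) = -6*O
C(P, U) = (7 + P)/(2*U) (C(P, U) = (7 + P)/((2*U)) = (7 + P)*(1/(2*U)) = (7 + P)/(2*U))
-57 + (29 + 35)*C(-9, K(h(3))) = -57 + (29 + 35)*((7 - 9)/(2*((-6*(-3))))) = -57 + 64*((½)*(-2)/18) = -57 + 64*((½)*(1/18)*(-2)) = -57 + 64*(-1/18) = -57 - 32/9 = -545/9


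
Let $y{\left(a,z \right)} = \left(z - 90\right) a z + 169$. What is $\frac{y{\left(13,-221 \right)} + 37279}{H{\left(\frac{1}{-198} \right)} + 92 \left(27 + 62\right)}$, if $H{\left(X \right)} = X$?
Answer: $\frac{184328298}{1621223} \approx 113.7$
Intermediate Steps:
$y{\left(a,z \right)} = 169 + a z \left(-90 + z\right)$ ($y{\left(a,z \right)} = \left(-90 + z\right) a z + 169 = a \left(-90 + z\right) z + 169 = a z \left(-90 + z\right) + 169 = 169 + a z \left(-90 + z\right)$)
$\frac{y{\left(13,-221 \right)} + 37279}{H{\left(\frac{1}{-198} \right)} + 92 \left(27 + 62\right)} = \frac{\left(169 + 13 \left(-221\right)^{2} - 1170 \left(-221\right)\right) + 37279}{\frac{1}{-198} + 92 \left(27 + 62\right)} = \frac{\left(169 + 13 \cdot 48841 + 258570\right) + 37279}{- \frac{1}{198} + 92 \cdot 89} = \frac{\left(169 + 634933 + 258570\right) + 37279}{- \frac{1}{198} + 8188} = \frac{893672 + 37279}{\frac{1621223}{198}} = 930951 \cdot \frac{198}{1621223} = \frac{184328298}{1621223}$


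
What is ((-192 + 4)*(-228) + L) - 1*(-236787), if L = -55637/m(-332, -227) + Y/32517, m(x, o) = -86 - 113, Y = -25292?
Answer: 1811393017054/6470883 ≈ 2.7993e+5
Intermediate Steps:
m(x, o) = -199
L = 1804115221/6470883 (L = -55637/(-199) - 25292/32517 = -55637*(-1/199) - 25292*1/32517 = 55637/199 - 25292/32517 = 1804115221/6470883 ≈ 278.81)
((-192 + 4)*(-228) + L) - 1*(-236787) = ((-192 + 4)*(-228) + 1804115221/6470883) - 1*(-236787) = (-188*(-228) + 1804115221/6470883) + 236787 = (42864 + 1804115221/6470883) + 236787 = 279172044133/6470883 + 236787 = 1811393017054/6470883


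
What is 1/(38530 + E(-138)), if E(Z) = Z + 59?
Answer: 1/38451 ≈ 2.6007e-5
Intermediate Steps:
E(Z) = 59 + Z
1/(38530 + E(-138)) = 1/(38530 + (59 - 138)) = 1/(38530 - 79) = 1/38451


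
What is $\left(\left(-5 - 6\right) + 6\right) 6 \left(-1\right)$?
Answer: $30$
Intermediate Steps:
$\left(\left(-5 - 6\right) + 6\right) 6 \left(-1\right) = \left(-11 + 6\right) 6 \left(-1\right) = \left(-5\right) 6 \left(-1\right) = \left(-30\right) \left(-1\right) = 30$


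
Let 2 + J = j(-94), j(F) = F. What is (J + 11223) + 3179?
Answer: 14306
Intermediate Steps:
J = -96 (J = -2 - 94 = -96)
(J + 11223) + 3179 = (-96 + 11223) + 3179 = 11127 + 3179 = 14306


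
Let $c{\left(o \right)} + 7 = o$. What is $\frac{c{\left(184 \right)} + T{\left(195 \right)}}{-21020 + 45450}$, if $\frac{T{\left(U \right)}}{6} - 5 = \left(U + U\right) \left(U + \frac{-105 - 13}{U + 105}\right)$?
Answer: $\frac{325419}{17450} \approx 18.649$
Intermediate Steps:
$c{\left(o \right)} = -7 + o$
$T{\left(U \right)} = 30 + 12 U \left(U - \frac{118}{105 + U}\right)$ ($T{\left(U \right)} = 30 + 6 \left(U + U\right) \left(U + \frac{-105 - 13}{U + 105}\right) = 30 + 6 \cdot 2 U \left(U - \frac{118}{105 + U}\right) = 30 + 12 U \left(U - \frac{118}{105 + U}\right)$)
$\frac{c{\left(184 \right)} + T{\left(195 \right)}}{-21020 + 45450} = \frac{\left(-7 + 184\right) + \frac{6 \left(525 - 45045 + 2 \cdot 195^{3} + 210 \cdot 195^{2}\right)}{105 + 195}}{-21020 + 45450} = \frac{177 + \frac{6 \left(525 - 45045 + 2 \cdot 7414875 + 210 \cdot 38025\right)}{300}}{24430} = \left(177 + 6 \cdot \frac{1}{300} \left(525 - 45045 + 14829750 + 7985250\right)\right) \frac{1}{24430} = \left(177 + 6 \cdot \frac{1}{300} \cdot 22770480\right) \frac{1}{24430} = \left(177 + \frac{2277048}{5}\right) \frac{1}{24430} = \frac{2277933}{5} \cdot \frac{1}{24430} = \frac{325419}{17450}$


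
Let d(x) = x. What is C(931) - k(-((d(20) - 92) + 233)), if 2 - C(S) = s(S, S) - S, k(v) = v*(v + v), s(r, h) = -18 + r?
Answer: -51822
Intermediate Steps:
k(v) = 2*v**2 (k(v) = v*(2*v) = 2*v**2)
C(S) = 20 (C(S) = 2 - ((-18 + S) - S) = 2 - 1*(-18) = 2 + 18 = 20)
C(931) - k(-((d(20) - 92) + 233)) = 20 - 2*(-((20 - 92) + 233))**2 = 20 - 2*(-(-72 + 233))**2 = 20 - 2*(-1*161)**2 = 20 - 2*(-161)**2 = 20 - 2*25921 = 20 - 1*51842 = 20 - 51842 = -51822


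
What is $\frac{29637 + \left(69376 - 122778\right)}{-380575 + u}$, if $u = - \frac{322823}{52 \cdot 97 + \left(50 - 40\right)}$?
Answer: $\frac{120108310}{1923748873} \approx 0.062434$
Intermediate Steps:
$u = - \frac{322823}{5054}$ ($u = - \frac{322823}{5044 + \left(50 - 40\right)} = - \frac{322823}{5044 + 10} = - \frac{322823}{5054} \approx -63.875$)
$\frac{29637 + \left(69376 - 122778\right)}{-380575 + u} = \frac{29637 + \left(69376 - 122778\right)}{-380575 - \frac{322823}{5054}} = \frac{29637 + \left(69376 - 122778\right)}{- \frac{1923748873}{5054}} = \left(29637 - 53402\right) \left(- \frac{5054}{1923748873}\right) = \left(-23765\right) \left(- \frac{5054}{1923748873}\right) = \frac{120108310}{1923748873}$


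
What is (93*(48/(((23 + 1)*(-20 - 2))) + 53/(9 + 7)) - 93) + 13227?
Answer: 2364315/176 ≈ 13434.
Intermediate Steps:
(93*(48/(((23 + 1)*(-20 - 2))) + 53/(9 + 7)) - 93) + 13227 = (93*(48/((24*(-22))) + 53/16) - 93) + 13227 = (93*(48/(-528) + 53*(1/16)) - 93) + 13227 = (93*(48*(-1/528) + 53/16) - 93) + 13227 = (93*(-1/11 + 53/16) - 93) + 13227 = (93*(567/176) - 93) + 13227 = (52731/176 - 93) + 13227 = 36363/176 + 13227 = 2364315/176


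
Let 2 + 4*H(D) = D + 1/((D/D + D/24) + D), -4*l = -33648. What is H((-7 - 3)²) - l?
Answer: -5292511/631 ≈ -8387.5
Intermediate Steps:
l = 8412 (l = -¼*(-33648) = 8412)
H(D) = -½ + D/4 + 1/(4*(1 + 25*D/24)) (H(D) = -½ + (D + 1/((D/D + D/24) + D))/4 = -½ + (D + 1/((1 + D*(1/24)) + D))/4 = -½ + (D + 1/((1 + D/24) + D))/4 = -½ + (D + 1/(1 + 25*D/24))/4 = -½ + (D/4 + 1/(4*(1 + 25*D/24))) = -½ + D/4 + 1/(4*(1 + 25*D/24)))
H((-7 - 3)²) - l = (-24 - 26*(-7 - 3)² + 25*((-7 - 3)²)²)/(4*(24 + 25*(-7 - 3)²)) - 1*8412 = (-24 - 26*(-10)² + 25*((-10)²)²)/(4*(24 + 25*(-10)²)) - 8412 = (-24 - 26*100 + 25*100²)/(4*(24 + 25*100)) - 8412 = (-24 - 2600 + 25*10000)/(4*(24 + 2500)) - 8412 = (¼)*(-24 - 2600 + 250000)/2524 - 8412 = (¼)*(1/2524)*247376 - 8412 = 15461/631 - 8412 = -5292511/631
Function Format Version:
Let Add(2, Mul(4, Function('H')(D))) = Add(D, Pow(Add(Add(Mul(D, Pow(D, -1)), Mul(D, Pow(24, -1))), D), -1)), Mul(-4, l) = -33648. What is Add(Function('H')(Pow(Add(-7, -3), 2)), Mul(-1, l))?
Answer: Rational(-5292511, 631) ≈ -8387.5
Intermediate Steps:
l = 8412 (l = Mul(Rational(-1, 4), -33648) = 8412)
Function('H')(D) = Add(Rational(-1, 2), Mul(Rational(1, 4), D), Mul(Rational(1, 4), Pow(Add(1, Mul(Rational(25, 24), D)), -1))) (Function('H')(D) = Add(Rational(-1, 2), Mul(Rational(1, 4), Add(D, Pow(Add(Add(Mul(D, Pow(D, -1)), Mul(D, Pow(24, -1))), D), -1)))) = Add(Rational(-1, 2), Mul(Rational(1, 4), Add(D, Pow(Add(Add(1, Mul(D, Rational(1, 24))), D), -1)))) = Add(Rational(-1, 2), Mul(Rational(1, 4), Add(D, Pow(Add(Add(1, Mul(Rational(1, 24), D)), D), -1)))) = Add(Rational(-1, 2), Mul(Rational(1, 4), Add(D, Pow(Add(1, Mul(Rational(25, 24), D)), -1)))) = Add(Rational(-1, 2), Add(Mul(Rational(1, 4), D), Mul(Rational(1, 4), Pow(Add(1, Mul(Rational(25, 24), D)), -1)))) = Add(Rational(-1, 2), Mul(Rational(1, 4), D), Mul(Rational(1, 4), Pow(Add(1, Mul(Rational(25, 24), D)), -1))))
Add(Function('H')(Pow(Add(-7, -3), 2)), Mul(-1, l)) = Add(Mul(Rational(1, 4), Pow(Add(24, Mul(25, Pow(Add(-7, -3), 2))), -1), Add(-24, Mul(-26, Pow(Add(-7, -3), 2)), Mul(25, Pow(Pow(Add(-7, -3), 2), 2)))), Mul(-1, 8412)) = Add(Mul(Rational(1, 4), Pow(Add(24, Mul(25, Pow(-10, 2))), -1), Add(-24, Mul(-26, Pow(-10, 2)), Mul(25, Pow(Pow(-10, 2), 2)))), -8412) = Add(Mul(Rational(1, 4), Pow(Add(24, Mul(25, 100)), -1), Add(-24, Mul(-26, 100), Mul(25, Pow(100, 2)))), -8412) = Add(Mul(Rational(1, 4), Pow(Add(24, 2500), -1), Add(-24, -2600, Mul(25, 10000))), -8412) = Add(Mul(Rational(1, 4), Pow(2524, -1), Add(-24, -2600, 250000)), -8412) = Add(Mul(Rational(1, 4), Rational(1, 2524), 247376), -8412) = Add(Rational(15461, 631), -8412) = Rational(-5292511, 631)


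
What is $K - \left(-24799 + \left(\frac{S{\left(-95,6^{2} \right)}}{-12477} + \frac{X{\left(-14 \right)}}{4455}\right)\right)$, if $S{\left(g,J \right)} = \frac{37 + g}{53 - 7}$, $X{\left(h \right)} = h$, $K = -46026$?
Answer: $- \frac{9045925828112}{426151935} \approx -21227.0$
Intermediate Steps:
$S{\left(g,J \right)} = \frac{37}{46} + \frac{g}{46}$ ($S{\left(g,J \right)} = \frac{37 + g}{46} = \left(37 + g\right) \frac{1}{46} = \frac{37}{46} + \frac{g}{46}$)
$K - \left(-24799 + \left(\frac{S{\left(-95,6^{2} \right)}}{-12477} + \frac{X{\left(-14 \right)}}{4455}\right)\right) = -46026 - \left(-24799 - \left(\frac{14}{4455} - \frac{\frac{37}{46} + \frac{1}{46} \left(-95\right)}{-12477}\right)\right) = -46026 - \left(-24799 - \left(\frac{14}{4455} - \left(\frac{37}{46} - \frac{95}{46}\right) \left(- \frac{1}{12477}\right)\right)\right) = -46026 - \left(-24799 - \frac{1296133}{426151935}\right) = -46026 - - \frac{10568143132198}{426151935} = -46026 + \frac{10568143132198}{426151935} = - \frac{9045925828112}{426151935}$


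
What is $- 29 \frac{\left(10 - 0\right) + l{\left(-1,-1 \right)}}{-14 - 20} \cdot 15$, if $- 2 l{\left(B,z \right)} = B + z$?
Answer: $\frac{4785}{34} \approx 140.74$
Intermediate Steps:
$l{\left(B,z \right)} = - \frac{B}{2} - \frac{z}{2}$ ($l{\left(B,z \right)} = - \frac{B + z}{2} = - \frac{B}{2} - \frac{z}{2}$)
$- 29 \frac{\left(10 - 0\right) + l{\left(-1,-1 \right)}}{-14 - 20} \cdot 15 = - 29 \frac{\left(10 - 0\right) - -1}{-14 - 20} \cdot 15 = - 29 \frac{\left(10 + 0\right) + \left(\frac{1}{2} + \frac{1}{2}\right)}{-34} \cdot 15 = - 29 \left(10 + 1\right) \left(- \frac{1}{34}\right) 15 = - 29 \cdot 11 \left(- \frac{1}{34}\right) 15 = \left(-29\right) \left(- \frac{11}{34}\right) 15 = \frac{319}{34} \cdot 15 = \frac{4785}{34}$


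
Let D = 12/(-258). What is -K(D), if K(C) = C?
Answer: 2/43 ≈ 0.046512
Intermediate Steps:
D = -2/43 (D = 12*(-1/258) = -2/43 ≈ -0.046512)
-K(D) = -1*(-2/43) = 2/43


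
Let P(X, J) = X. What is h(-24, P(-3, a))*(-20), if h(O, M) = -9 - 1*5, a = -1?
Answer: 280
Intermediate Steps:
h(O, M) = -14 (h(O, M) = -9 - 5 = -14)
h(-24, P(-3, a))*(-20) = -14*(-20) = 280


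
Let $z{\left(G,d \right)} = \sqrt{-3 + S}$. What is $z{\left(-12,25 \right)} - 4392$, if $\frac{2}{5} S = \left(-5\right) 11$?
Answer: $-4392 + \frac{i \sqrt{562}}{2} \approx -4392.0 + 11.853 i$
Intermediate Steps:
$S = - \frac{275}{2}$ ($S = \frac{5 \left(\left(-5\right) 11\right)}{2} = \frac{5}{2} \left(-55\right) = - \frac{275}{2} \approx -137.5$)
$z{\left(G,d \right)} = \frac{i \sqrt{562}}{2}$ ($z{\left(G,d \right)} = \sqrt{-3 - \frac{275}{2}} = \sqrt{- \frac{281}{2}} = \frac{i \sqrt{562}}{2}$)
$z{\left(-12,25 \right)} - 4392 = \frac{i \sqrt{562}}{2} - 4392 = -4392 + \frac{i \sqrt{562}}{2}$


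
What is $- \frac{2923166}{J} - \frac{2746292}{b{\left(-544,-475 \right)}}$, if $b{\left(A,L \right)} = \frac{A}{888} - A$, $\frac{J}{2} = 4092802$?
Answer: $- \frac{311932854787663}{61715361358} \approx -5054.4$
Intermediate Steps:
$J = 8185604$ ($J = 2 \cdot 4092802 = 8185604$)
$b{\left(A,L \right)} = - \frac{887 A}{888}$ ($b{\left(A,L \right)} = A \frac{1}{888} - A = \frac{A}{888} - A = - \frac{887 A}{888}$)
$- \frac{2923166}{J} - \frac{2746292}{b{\left(-544,-475 \right)}} = - \frac{2923166}{8185604} - \frac{2746292}{\left(- \frac{887}{888}\right) \left(-544\right)} = \left(-2923166\right) \frac{1}{8185604} - \frac{2746292}{\frac{60316}{111}} = - \frac{1461583}{4092802} - \frac{76209603}{15079} = - \frac{311932854787663}{61715361358}$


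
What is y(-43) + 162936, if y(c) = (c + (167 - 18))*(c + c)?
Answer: 153820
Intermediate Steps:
y(c) = 2*c*(149 + c) (y(c) = (c + 149)*(2*c) = (149 + c)*(2*c) = 2*c*(149 + c))
y(-43) + 162936 = 2*(-43)*(149 - 43) + 162936 = 2*(-43)*106 + 162936 = -9116 + 162936 = 153820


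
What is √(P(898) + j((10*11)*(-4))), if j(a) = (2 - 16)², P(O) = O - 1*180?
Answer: √914 ≈ 30.232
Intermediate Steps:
P(O) = -180 + O (P(O) = O - 180 = -180 + O)
j(a) = 196 (j(a) = (-14)² = 196)
√(P(898) + j((10*11)*(-4))) = √((-180 + 898) + 196) = √(718 + 196) = √914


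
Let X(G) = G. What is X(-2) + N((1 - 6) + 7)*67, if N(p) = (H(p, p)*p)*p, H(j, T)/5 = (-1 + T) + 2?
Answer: 4018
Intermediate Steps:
H(j, T) = 5 + 5*T (H(j, T) = 5*((-1 + T) + 2) = 5*(1 + T) = 5 + 5*T)
N(p) = p²*(5 + 5*p) (N(p) = ((5 + 5*p)*p)*p = (p*(5 + 5*p))*p = p²*(5 + 5*p))
X(-2) + N((1 - 6) + 7)*67 = -2 + (5*((1 - 6) + 7)²*(1 + ((1 - 6) + 7)))*67 = -2 + (5*(-5 + 7)²*(1 + (-5 + 7)))*67 = -2 + (5*2²*(1 + 2))*67 = -2 + (5*4*3)*67 = -2 + 60*67 = -2 + 4020 = 4018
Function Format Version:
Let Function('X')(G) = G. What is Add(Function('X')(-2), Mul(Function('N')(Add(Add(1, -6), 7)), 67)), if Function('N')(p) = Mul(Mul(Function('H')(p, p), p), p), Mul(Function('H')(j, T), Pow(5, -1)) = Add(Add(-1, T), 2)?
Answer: 4018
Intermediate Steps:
Function('H')(j, T) = Add(5, Mul(5, T)) (Function('H')(j, T) = Mul(5, Add(Add(-1, T), 2)) = Mul(5, Add(1, T)) = Add(5, Mul(5, T)))
Function('N')(p) = Mul(Pow(p, 2), Add(5, Mul(5, p))) (Function('N')(p) = Mul(Mul(Add(5, Mul(5, p)), p), p) = Mul(Mul(p, Add(5, Mul(5, p))), p) = Mul(Pow(p, 2), Add(5, Mul(5, p))))
Add(Function('X')(-2), Mul(Function('N')(Add(Add(1, -6), 7)), 67)) = Add(-2, Mul(Mul(5, Pow(Add(Add(1, -6), 7), 2), Add(1, Add(Add(1, -6), 7))), 67)) = Add(-2, Mul(Mul(5, Pow(Add(-5, 7), 2), Add(1, Add(-5, 7))), 67)) = Add(-2, Mul(Mul(5, Pow(2, 2), Add(1, 2)), 67)) = Add(-2, Mul(Mul(5, 4, 3), 67)) = Add(-2, Mul(60, 67)) = Add(-2, 4020) = 4018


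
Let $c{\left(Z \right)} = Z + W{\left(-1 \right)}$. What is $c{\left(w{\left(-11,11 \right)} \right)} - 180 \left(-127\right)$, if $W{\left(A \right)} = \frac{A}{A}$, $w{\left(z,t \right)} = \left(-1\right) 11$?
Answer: $22850$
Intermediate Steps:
$w{\left(z,t \right)} = -11$
$W{\left(A \right)} = 1$
$c{\left(Z \right)} = 1 + Z$ ($c{\left(Z \right)} = Z + 1 = 1 + Z$)
$c{\left(w{\left(-11,11 \right)} \right)} - 180 \left(-127\right) = \left(1 - 11\right) - 180 \left(-127\right) = -10 - -22860 = -10 + 22860 = 22850$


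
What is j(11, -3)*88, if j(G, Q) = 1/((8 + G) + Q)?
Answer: 11/2 ≈ 5.5000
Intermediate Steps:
j(G, Q) = 1/(8 + G + Q)
j(11, -3)*88 = 88/(8 + 11 - 3) = 88/16 = (1/16)*88 = 11/2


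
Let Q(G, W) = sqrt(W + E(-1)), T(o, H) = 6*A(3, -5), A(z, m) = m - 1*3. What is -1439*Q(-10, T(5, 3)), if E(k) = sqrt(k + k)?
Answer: -1439*sqrt(-48 + I*sqrt(2)) ≈ -146.85 - 9970.8*I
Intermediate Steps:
A(z, m) = -3 + m (A(z, m) = m - 3 = -3 + m)
E(k) = sqrt(2)*sqrt(k) (E(k) = sqrt(2*k) = sqrt(2)*sqrt(k))
T(o, H) = -48 (T(o, H) = 6*(-3 - 5) = 6*(-8) = -48)
Q(G, W) = sqrt(W + I*sqrt(2)) (Q(G, W) = sqrt(W + sqrt(2)*sqrt(-1)) = sqrt(W + sqrt(2)*I) = sqrt(W + I*sqrt(2)))
-1439*Q(-10, T(5, 3)) = -1439*sqrt(-48 + I*sqrt(2))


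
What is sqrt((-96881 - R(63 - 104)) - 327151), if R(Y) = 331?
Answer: I*sqrt(424363) ≈ 651.43*I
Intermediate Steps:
sqrt((-96881 - R(63 - 104)) - 327151) = sqrt((-96881 - 1*331) - 327151) = sqrt((-96881 - 331) - 327151) = sqrt(-97212 - 327151) = sqrt(-424363) = I*sqrt(424363)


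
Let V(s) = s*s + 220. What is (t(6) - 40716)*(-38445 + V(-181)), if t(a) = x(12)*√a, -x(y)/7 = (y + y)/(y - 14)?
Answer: 222472224 - 458976*√6 ≈ 2.2135e+8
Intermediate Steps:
x(y) = -14*y/(-14 + y) (x(y) = -7*(y + y)/(y - 14) = -7*2*y/(-14 + y) = -14*y/(-14 + y))
t(a) = 84*√a (t(a) = (-14*12/(-14 + 12))*√a = (-14*12/(-2))*√a = (-14*12*(-½))*√a = 84*√a)
V(s) = 220 + s² (V(s) = s² + 220 = 220 + s²)
(t(6) - 40716)*(-38445 + V(-181)) = (84*√6 - 40716)*(-38445 + (220 + (-181)²)) = (-40716 + 84*√6)*(-38445 + (220 + 32761)) = (-40716 + 84*√6)*(-38445 + 32981) = (-40716 + 84*√6)*(-5464) = 222472224 - 458976*√6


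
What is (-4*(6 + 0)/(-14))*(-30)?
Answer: -360/7 ≈ -51.429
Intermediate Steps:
(-4*(6 + 0)/(-14))*(-30) = (-4*6*(-1/14))*(-30) = -24*(-1/14)*(-30) = (12/7)*(-30) = -360/7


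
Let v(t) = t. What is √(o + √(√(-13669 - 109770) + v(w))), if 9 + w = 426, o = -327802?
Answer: √(-327802 + √(417 + I*√123439)) ≈ 0.007 + 572.52*I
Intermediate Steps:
w = 417 (w = -9 + 426 = 417)
√(o + √(√(-13669 - 109770) + v(w))) = √(-327802 + √(√(-13669 - 109770) + 417)) = √(-327802 + √(√(-123439) + 417)) = √(-327802 + √(I*√123439 + 417)) = √(-327802 + √(417 + I*√123439))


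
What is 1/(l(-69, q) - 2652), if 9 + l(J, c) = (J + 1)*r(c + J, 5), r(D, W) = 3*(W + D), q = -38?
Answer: 1/18147 ≈ 5.5106e-5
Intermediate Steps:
r(D, W) = 3*D + 3*W (r(D, W) = 3*(D + W) = 3*D + 3*W)
l(J, c) = -9 + (1 + J)*(15 + 3*J + 3*c) (l(J, c) = -9 + (J + 1)*(3*(c + J) + 3*5) = -9 + (1 + J)*(3*(J + c) + 15) = -9 + (1 + J)*((3*J + 3*c) + 15) = -9 + (1 + J)*(15 + 3*J + 3*c))
1/(l(-69, q) - 2652) = 1/((6 + 3*(-69) + 3*(-38) + 3*(-69)*(5 - 69 - 38)) - 2652) = 1/((6 - 207 - 114 + 3*(-69)*(-102)) - 2652) = 1/((6 - 207 - 114 + 21114) - 2652) = 1/(20799 - 2652) = 1/18147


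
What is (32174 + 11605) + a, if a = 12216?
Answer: 55995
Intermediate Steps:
(32174 + 11605) + a = (32174 + 11605) + 12216 = 43779 + 12216 = 55995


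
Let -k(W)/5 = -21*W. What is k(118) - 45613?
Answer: -33223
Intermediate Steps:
k(W) = 105*W (k(W) = -(-105)*W = 105*W)
k(118) - 45613 = 105*118 - 45613 = 12390 - 45613 = -33223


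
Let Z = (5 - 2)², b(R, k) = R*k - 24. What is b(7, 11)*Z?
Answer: 477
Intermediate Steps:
b(R, k) = -24 + R*k
Z = 9 (Z = 3² = 9)
b(7, 11)*Z = (-24 + 7*11)*9 = (-24 + 77)*9 = 53*9 = 477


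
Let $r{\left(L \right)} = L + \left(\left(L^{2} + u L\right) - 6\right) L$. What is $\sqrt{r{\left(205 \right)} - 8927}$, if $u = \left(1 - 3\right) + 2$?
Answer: $\sqrt{8605173} \approx 2933.5$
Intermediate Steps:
$u = 0$ ($u = -2 + 2 = 0$)
$r{\left(L \right)} = L + L \left(-6 + L^{2}\right)$ ($r{\left(L \right)} = L + \left(\left(L^{2} + 0 L\right) - 6\right) L = L + \left(\left(L^{2} + 0\right) - 6\right) L = L + \left(L^{2} - 6\right) L = L + \left(-6 + L^{2}\right) L = L + L \left(-6 + L^{2}\right)$)
$\sqrt{r{\left(205 \right)} - 8927} = \sqrt{205 \left(-5 + 205^{2}\right) - 8927} = \sqrt{205 \left(-5 + 42025\right) - 8927} = \sqrt{205 \cdot 42020 - 8927} = \sqrt{8614100 - 8927} = \sqrt{8605173}$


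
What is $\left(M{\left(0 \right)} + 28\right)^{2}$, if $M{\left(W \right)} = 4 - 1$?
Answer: $961$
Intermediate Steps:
$M{\left(W \right)} = 3$ ($M{\left(W \right)} = 4 - 1 = 3$)
$\left(M{\left(0 \right)} + 28\right)^{2} = \left(3 + 28\right)^{2} = 31^{2} = 961$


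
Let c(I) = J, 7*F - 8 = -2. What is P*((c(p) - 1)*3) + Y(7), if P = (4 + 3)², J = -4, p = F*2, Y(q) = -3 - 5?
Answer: -743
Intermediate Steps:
F = 6/7 (F = 8/7 + (⅐)*(-2) = 8/7 - 2/7 = 6/7 ≈ 0.85714)
Y(q) = -8
p = 12/7 (p = (6/7)*2 = 12/7 ≈ 1.7143)
c(I) = -4
P = 49 (P = 7² = 49)
P*((c(p) - 1)*3) + Y(7) = 49*((-4 - 1)*3) - 8 = 49*(-5*3) - 8 = 49*(-15) - 8 = -735 - 8 = -743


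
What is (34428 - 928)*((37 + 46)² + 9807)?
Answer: 559316000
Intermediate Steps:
(34428 - 928)*((37 + 46)² + 9807) = 33500*(83² + 9807) = 33500*(6889 + 9807) = 33500*16696 = 559316000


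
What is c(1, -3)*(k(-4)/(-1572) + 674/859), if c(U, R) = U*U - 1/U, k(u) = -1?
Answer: 0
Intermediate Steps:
c(U, R) = U² - 1/U
c(1, -3)*(k(-4)/(-1572) + 674/859) = ((-1 + 1³)/1)*(-1/(-1572) + 674/859) = (1*(-1 + 1))*(-1*(-1/1572) + 674*(1/859)) = (1*0)*(1/1572 + 674/859) = 0*(1060387/1350348) = 0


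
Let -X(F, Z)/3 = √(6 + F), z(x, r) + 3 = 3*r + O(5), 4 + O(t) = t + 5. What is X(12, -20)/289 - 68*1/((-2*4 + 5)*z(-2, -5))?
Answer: -17/9 - 9*√2/289 ≈ -1.9329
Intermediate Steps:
O(t) = 1 + t (O(t) = -4 + (t + 5) = -4 + (5 + t) = 1 + t)
z(x, r) = 3 + 3*r (z(x, r) = -3 + (3*r + (1 + 5)) = -3 + (3*r + 6) = -3 + (6 + 3*r) = 3 + 3*r)
X(F, Z) = -3*√(6 + F)
X(12, -20)/289 - 68*1/((-2*4 + 5)*z(-2, -5)) = -3*√(6 + 12)/289 - 68*1/((3 + 3*(-5))*(-2*4 + 5)) = -9*√2*(1/289) - 68*1/((-8 + 5)*(3 - 15)) = -9*√2*(1/289) - 68/((-3*(-12))) = -9*√2*(1/289) - 68/36 = -9*√2/289 - 68*1/36 = -9*√2/289 - 17/9 = -17/9 - 9*√2/289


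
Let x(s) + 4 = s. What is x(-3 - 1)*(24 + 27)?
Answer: -408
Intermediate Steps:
x(s) = -4 + s
x(-3 - 1)*(24 + 27) = (-4 + (-3 - 1))*(24 + 27) = (-4 - 4)*51 = -8*51 = -408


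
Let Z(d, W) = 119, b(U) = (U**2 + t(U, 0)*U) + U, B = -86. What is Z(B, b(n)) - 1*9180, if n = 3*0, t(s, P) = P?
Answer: -9061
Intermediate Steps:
n = 0
b(U) = U + U**2 (b(U) = (U**2 + 0*U) + U = (U**2 + 0) + U = U**2 + U = U + U**2)
Z(B, b(n)) - 1*9180 = 119 - 1*9180 = 119 - 9180 = -9061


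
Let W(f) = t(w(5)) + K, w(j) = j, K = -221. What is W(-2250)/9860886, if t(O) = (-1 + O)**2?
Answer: -205/9860886 ≈ -2.0789e-5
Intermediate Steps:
W(f) = -205 (W(f) = (-1 + 5)**2 - 221 = 4**2 - 221 = 16 - 221 = -205)
W(-2250)/9860886 = -205/9860886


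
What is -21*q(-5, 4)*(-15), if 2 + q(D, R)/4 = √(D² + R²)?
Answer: -2520 + 1260*√41 ≈ 5547.9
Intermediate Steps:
q(D, R) = -8 + 4*√(D² + R²)
-21*q(-5, 4)*(-15) = -21*(-8 + 4*√((-5)² + 4²))*(-15) = -21*(-8 + 4*√(25 + 16))*(-15) = -21*(-8 + 4*√41)*(-15) = (168 - 84*√41)*(-15) = -2520 + 1260*√41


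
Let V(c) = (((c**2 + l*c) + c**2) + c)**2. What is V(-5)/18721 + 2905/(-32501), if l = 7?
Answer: -7304915/86921603 ≈ -0.084040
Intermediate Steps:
V(c) = (2*c**2 + 8*c)**2 (V(c) = (((c**2 + 7*c) + c**2) + c)**2 = ((2*c**2 + 7*c) + c)**2 = (2*c**2 + 8*c)**2)
V(-5)/18721 + 2905/(-32501) = (4*(-5)**2*(4 - 5)**2)/18721 + 2905/(-32501) = (4*25*(-1)**2)*(1/18721) + 2905*(-1/32501) = (4*25*1)*(1/18721) - 415/4643 = 100*(1/18721) - 415/4643 = 100/18721 - 415/4643 = -7304915/86921603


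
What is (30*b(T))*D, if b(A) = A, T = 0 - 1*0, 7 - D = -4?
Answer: 0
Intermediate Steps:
D = 11 (D = 7 - 1*(-4) = 7 + 4 = 11)
T = 0 (T = 0 + 0 = 0)
(30*b(T))*D = (30*0)*11 = 0*11 = 0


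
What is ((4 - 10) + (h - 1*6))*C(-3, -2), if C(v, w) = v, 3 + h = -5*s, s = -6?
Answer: -45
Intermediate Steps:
h = 27 (h = -3 - 5*(-6) = -3 + 30 = 27)
((4 - 10) + (h - 1*6))*C(-3, -2) = ((4 - 10) + (27 - 1*6))*(-3) = (-6 + (27 - 6))*(-3) = (-6 + 21)*(-3) = 15*(-3) = -45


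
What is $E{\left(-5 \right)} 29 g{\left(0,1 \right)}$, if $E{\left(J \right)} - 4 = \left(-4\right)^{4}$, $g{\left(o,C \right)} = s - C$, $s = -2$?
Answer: $-22620$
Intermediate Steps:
$g{\left(o,C \right)} = -2 - C$
$E{\left(J \right)} = 260$ ($E{\left(J \right)} = 4 + \left(-4\right)^{4} = 4 + 256 = 260$)
$E{\left(-5 \right)} 29 g{\left(0,1 \right)} = 260 \cdot 29 \left(-2 - 1\right) = 7540 \left(-2 - 1\right) = 7540 \left(-3\right) = -22620$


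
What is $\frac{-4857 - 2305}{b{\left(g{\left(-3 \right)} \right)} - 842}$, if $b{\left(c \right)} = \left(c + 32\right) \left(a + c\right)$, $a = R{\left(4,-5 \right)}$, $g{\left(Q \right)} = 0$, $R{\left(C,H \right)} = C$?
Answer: $\frac{3581}{357} \approx 10.031$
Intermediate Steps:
$a = 4$
$b{\left(c \right)} = \left(4 + c\right) \left(32 + c\right)$ ($b{\left(c \right)} = \left(c + 32\right) \left(4 + c\right) = \left(32 + c\right) \left(4 + c\right) = \left(4 + c\right) \left(32 + c\right)$)
$\frac{-4857 - 2305}{b{\left(g{\left(-3 \right)} \right)} - 842} = \frac{-4857 - 2305}{\left(128 + 0^{2} + 36 \cdot 0\right) - 842} = - \frac{7162}{\left(128 + 0 + 0\right) - 842} = - \frac{7162}{128 - 842} = - \frac{7162}{-714} = \left(-7162\right) \left(- \frac{1}{714}\right) = \frac{3581}{357}$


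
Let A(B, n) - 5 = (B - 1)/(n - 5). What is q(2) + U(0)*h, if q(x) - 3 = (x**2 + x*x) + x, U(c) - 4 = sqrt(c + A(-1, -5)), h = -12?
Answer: -35 - 12*sqrt(130)/5 ≈ -62.364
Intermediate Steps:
A(B, n) = 5 + (-1 + B)/(-5 + n) (A(B, n) = 5 + (B - 1)/(n - 5) = 5 + (-1 + B)/(-5 + n))
U(c) = 4 + sqrt(26/5 + c) (U(c) = 4 + sqrt(c + (-26 - 1 + 5*(-5))/(-5 - 5)) = 4 + sqrt(c + (-26 - 1 - 25)/(-10)) = 4 + sqrt(c - 1/10*(-52)) = 4 + sqrt(c + 26/5) = 4 + sqrt(26/5 + c))
q(x) = 3 + x + 2*x**2 (q(x) = 3 + ((x**2 + x*x) + x) = 3 + ((x**2 + x**2) + x) = 3 + (2*x**2 + x) = 3 + (x + 2*x**2) = 3 + x + 2*x**2)
q(2) + U(0)*h = (3 + 2 + 2*2**2) + (4 + sqrt(130 + 25*0)/5)*(-12) = (3 + 2 + 2*4) + (4 + sqrt(130 + 0)/5)*(-12) = (3 + 2 + 8) + (4 + sqrt(130)/5)*(-12) = 13 + (-48 - 12*sqrt(130)/5) = -35 - 12*sqrt(130)/5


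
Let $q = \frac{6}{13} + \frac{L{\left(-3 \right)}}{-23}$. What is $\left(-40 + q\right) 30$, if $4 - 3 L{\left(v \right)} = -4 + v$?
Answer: $- \frac{356090}{299} \approx -1190.9$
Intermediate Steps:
$L{\left(v \right)} = \frac{8}{3} - \frac{v}{3}$ ($L{\left(v \right)} = \frac{4}{3} - \frac{-4 + v}{3} = \frac{4}{3} - \left(- \frac{4}{3} + \frac{v}{3}\right) = \frac{8}{3} - \frac{v}{3}$)
$q = \frac{271}{897}$ ($q = \frac{6}{13} + \frac{\frac{8}{3} - -1}{-23} = 6 \cdot \frac{1}{13} + \left(\frac{8}{3} + 1\right) \left(- \frac{1}{23}\right) = \frac{6}{13} + \frac{11}{3} \left(- \frac{1}{23}\right) = \frac{6}{13} - \frac{11}{69} = \frac{271}{897} \approx 0.30212$)
$\left(-40 + q\right) 30 = \left(-40 + \frac{271}{897}\right) 30 = \left(- \frac{35609}{897}\right) 30 = - \frac{356090}{299}$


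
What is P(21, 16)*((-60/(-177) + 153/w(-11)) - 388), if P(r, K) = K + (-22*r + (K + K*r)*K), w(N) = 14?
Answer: -806892333/413 ≈ -1.9537e+6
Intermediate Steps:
P(r, K) = K - 22*r + K*(K + K*r) (P(r, K) = K + (-22*r + K*(K + K*r)) = K - 22*r + K*(K + K*r))
P(21, 16)*((-60/(-177) + 153/w(-11)) - 388) = (16 + 16² - 22*21 + 21*16²)*((-60/(-177) + 153/14) - 388) = (16 + 256 - 462 + 21*256)*((-60*(-1/177) + 153*(1/14)) - 388) = (16 + 256 - 462 + 5376)*((20/59 + 153/14) - 388) = 5186*(9307/826 - 388) = 5186*(-311181/826) = -806892333/413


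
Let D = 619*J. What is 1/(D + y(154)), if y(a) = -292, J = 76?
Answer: 1/46752 ≈ 2.1389e-5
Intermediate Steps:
D = 47044 (D = 619*76 = 47044)
1/(D + y(154)) = 1/(47044 - 292) = 1/46752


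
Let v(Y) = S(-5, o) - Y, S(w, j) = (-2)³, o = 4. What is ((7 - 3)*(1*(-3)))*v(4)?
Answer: 144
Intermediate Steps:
S(w, j) = -8
v(Y) = -8 - Y
((7 - 3)*(1*(-3)))*v(4) = ((7 - 3)*(1*(-3)))*(-8 - 1*4) = (4*(-3))*(-8 - 4) = -12*(-12) = 144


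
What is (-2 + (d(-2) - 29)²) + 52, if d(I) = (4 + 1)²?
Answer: 66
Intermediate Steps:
d(I) = 25 (d(I) = 5² = 25)
(-2 + (d(-2) - 29)²) + 52 = (-2 + (25 - 29)²) + 52 = (-2 + (-4)²) + 52 = (-2 + 16) + 52 = 14 + 52 = 66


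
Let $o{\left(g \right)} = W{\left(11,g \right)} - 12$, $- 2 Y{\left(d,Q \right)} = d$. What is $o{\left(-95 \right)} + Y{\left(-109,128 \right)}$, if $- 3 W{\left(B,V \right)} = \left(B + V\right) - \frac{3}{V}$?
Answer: $\frac{13393}{190} \approx 70.49$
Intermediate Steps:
$Y{\left(d,Q \right)} = - \frac{d}{2}$
$W{\left(B,V \right)} = \frac{1}{V} - \frac{B}{3} - \frac{V}{3}$ ($W{\left(B,V \right)} = - \frac{\left(B + V\right) - \frac{3}{V}}{3} = - \frac{B + V - \frac{3}{V}}{3} = \frac{1}{V} - \frac{B}{3} - \frac{V}{3}$)
$o{\left(g \right)} = -12 + \frac{3 - g \left(11 + g\right)}{3 g}$ ($o{\left(g \right)} = \frac{3 - g \left(11 + g\right)}{3 g} - 12 = -12 + \frac{3 - g \left(11 + g\right)}{3 g}$)
$o{\left(-95 \right)} + Y{\left(-109,128 \right)} = \left(- \frac{47}{3} + \frac{1}{-95} - - \frac{95}{3}\right) - - \frac{109}{2} = \left(- \frac{47}{3} - \frac{1}{95} + \frac{95}{3}\right) + \frac{109}{2} = \frac{1519}{95} + \frac{109}{2} = \frac{13393}{190}$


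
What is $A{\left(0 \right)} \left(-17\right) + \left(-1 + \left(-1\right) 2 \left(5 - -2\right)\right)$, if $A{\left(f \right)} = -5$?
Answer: $70$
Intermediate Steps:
$A{\left(0 \right)} \left(-17\right) + \left(-1 + \left(-1\right) 2 \left(5 - -2\right)\right) = \left(-5\right) \left(-17\right) + \left(-1 + \left(-1\right) 2 \left(5 - -2\right)\right) = 85 - \left(1 + 2 \left(5 + 2\right)\right) = 85 - 15 = 70$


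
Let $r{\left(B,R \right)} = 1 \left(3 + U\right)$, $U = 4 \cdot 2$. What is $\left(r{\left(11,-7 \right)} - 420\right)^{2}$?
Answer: $167281$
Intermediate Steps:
$U = 8$
$r{\left(B,R \right)} = 11$ ($r{\left(B,R \right)} = 1 \left(3 + 8\right) = 1 \cdot 11 = 11$)
$\left(r{\left(11,-7 \right)} - 420\right)^{2} = \left(11 - 420\right)^{2} = \left(-409\right)^{2} = 167281$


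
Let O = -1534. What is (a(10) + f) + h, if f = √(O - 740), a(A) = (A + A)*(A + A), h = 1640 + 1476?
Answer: 3516 + I*√2274 ≈ 3516.0 + 47.686*I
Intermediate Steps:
h = 3116
a(A) = 4*A² (a(A) = (2*A)*(2*A) = 4*A²)
f = I*√2274 (f = √(-1534 - 740) = √(-2274) = I*√2274 ≈ 47.686*I)
(a(10) + f) + h = (4*10² + I*√2274) + 3116 = (4*100 + I*√2274) + 3116 = (400 + I*√2274) + 3116 = 3516 + I*√2274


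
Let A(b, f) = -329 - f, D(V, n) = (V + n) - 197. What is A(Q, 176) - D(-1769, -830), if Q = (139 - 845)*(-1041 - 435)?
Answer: 2291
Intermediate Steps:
D(V, n) = -197 + V + n
Q = 1042056 (Q = -706*(-1476) = 1042056)
A(Q, 176) - D(-1769, -830) = (-329 - 1*176) - (-197 - 1769 - 830) = (-329 - 176) - 1*(-2796) = -505 + 2796 = 2291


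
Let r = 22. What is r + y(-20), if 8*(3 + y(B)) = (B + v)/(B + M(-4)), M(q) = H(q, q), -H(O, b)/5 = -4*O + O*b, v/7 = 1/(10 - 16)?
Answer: 164287/8640 ≈ 19.015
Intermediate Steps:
v = -7/6 (v = 7/(10 - 16) = 7/(-6) = 7*(-⅙) = -7/6 ≈ -1.1667)
H(O, b) = 20*O - 5*O*b (H(O, b) = -5*(-4*O + O*b) = 20*O - 5*O*b)
M(q) = 5*q*(4 - q)
y(B) = -3 + (-7/6 + B)/(8*(-160 + B)) (y(B) = -3 + ((B - 7/6)/(B + 5*(-4)*(4 - 1*(-4))))/8 = -3 + ((-7/6 + B)/(B + 5*(-4)*(4 + 4)))/8 = -3 + ((-7/6 + B)/(B + 5*(-4)*8))/8 = -3 + ((-7/6 + B)/(B - 160))/8 = -3 + ((-7/6 + B)/(-160 + B))/8 = -3 + (-7/6 + B)/(8*(-160 + B)))
r + y(-20) = 22 + (23033 - 138*(-20))/(48*(-160 - 20)) = 22 + (1/48)*(23033 + 2760)/(-180) = 22 + (1/48)*(-1/180)*25793 = 22 - 25793/8640 = 164287/8640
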